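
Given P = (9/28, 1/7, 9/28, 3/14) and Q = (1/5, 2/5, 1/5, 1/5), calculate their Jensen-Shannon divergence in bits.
0.0665 bits

Jensen-Shannon divergence is:
JSD(P||Q) = 0.5 × D_KL(P||M) + 0.5 × D_KL(Q||M)
where M = 0.5 × (P + Q) is the mixture distribution.

M = 0.5 × (9/28, 1/7, 9/28, 3/14) + 0.5 × (1/5, 2/5, 1/5, 1/5) = (0.260714, 0.271429, 0.260714, 0.207143)

D_KL(P||M) = 0.0724 bits
D_KL(Q||M) = 0.0607 bits

JSD(P||Q) = 0.5 × 0.0724 + 0.5 × 0.0607 = 0.0665 bits

Unlike KL divergence, JSD is symmetric and bounded: 0 ≤ JSD ≤ log(2).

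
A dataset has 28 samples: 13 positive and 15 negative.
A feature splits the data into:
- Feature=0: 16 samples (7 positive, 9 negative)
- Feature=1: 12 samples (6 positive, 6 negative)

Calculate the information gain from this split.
0.0028 bits

Information Gain = H(Y) - H(Y|Feature)

Before split:
P(positive) = 13/28 = 0.4643
H(Y) = 0.9963 bits

After split:
Feature=0: H = 0.9887 bits (weight = 16/28)
Feature=1: H = 1.0000 bits (weight = 12/28)
H(Y|Feature) = (16/28)×0.9887 + (12/28)×1.0000 = 0.9935 bits

Information Gain = 0.9963 - 0.9935 = 0.0028 bits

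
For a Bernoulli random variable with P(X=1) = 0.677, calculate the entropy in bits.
0.9076 bits

The binary entropy function is:
H(p) = -p log(p) - (1-p) log(1-p)

H(0.677) = -0.677 × log_2(0.677) - 0.323 × log_2(0.323)
H(0.677) = 0.9076 bits

Note: Binary entropy is maximized at p=0.5 (H=1 bit) and minimized at p=0 or p=1 (H=0).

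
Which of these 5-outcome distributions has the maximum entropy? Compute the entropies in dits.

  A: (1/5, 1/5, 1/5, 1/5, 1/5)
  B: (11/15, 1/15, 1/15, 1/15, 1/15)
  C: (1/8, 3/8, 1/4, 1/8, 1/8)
A

For a discrete distribution over n outcomes, entropy is maximized by the uniform distribution.

Computing entropies:
H(A) = 0.6990 dits
H(B) = 0.4124 dits
H(C) = 0.6489 dits

The uniform distribution (where all probabilities equal 1/5) achieves the maximum entropy of log_10(5) = 0.6990 dits.

Distribution A has the highest entropy.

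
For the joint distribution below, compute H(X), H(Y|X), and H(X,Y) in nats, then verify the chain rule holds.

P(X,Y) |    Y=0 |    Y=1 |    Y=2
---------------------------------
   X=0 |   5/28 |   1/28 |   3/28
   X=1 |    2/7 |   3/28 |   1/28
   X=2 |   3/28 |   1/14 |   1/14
H(X,Y) = 1.9985, H(X) = 1.0745, H(Y|X) = 0.9240 (all in nats)

Chain rule: H(X,Y) = H(X) + H(Y|X)

Left side — joint entropy directly:
H(X,Y) = -Σ p(x,y) log p(x,y) = 1.9985 nats

Right side — compute H(Y|X) from the conditional distributions:
P(X) = (9/28, 3/7, 1/4), so H(X) = 1.0745 nats
H(Y|X) = Σ_x P(X=x) · H(Y|X=x):
  P(Y|X=0) = (5/9, 1/9, 1/3), H(Y|X=0) = 0.9369, weight P(X=0) = 9/28
  P(Y|X=1) = (2/3, 1/4, 1/12), H(Y|X=1) = 0.8240, weight P(X=1) = 3/7
  P(Y|X=2) = (3/7, 2/7, 2/7), H(Y|X=2) = 1.0790, weight P(X=2) = 1/4
H(Y|X) = 0.9240 nats

H(X) + H(Y|X) = 1.0745 + 0.9240 = 1.9985 nats

Both sides equal 1.9985 nats. ✓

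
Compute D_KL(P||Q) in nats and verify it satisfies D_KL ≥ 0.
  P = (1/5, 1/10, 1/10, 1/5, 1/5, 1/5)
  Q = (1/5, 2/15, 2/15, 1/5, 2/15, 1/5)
0.0236 nats

KL divergence satisfies the Gibbs inequality: D_KL(P||Q) ≥ 0 for all distributions P, Q.

D_KL(P||Q) = Σ p(x) log(p(x)/q(x))
Term by term:
  x=0: 1/5 × log_e[(1/5)/(1/5)] = 0.0000
  x=1: 1/10 × log_e[(1/10)/(2/15)] = -0.0288
  x=2: 1/10 × log_e[(1/10)/(2/15)] = -0.0288
  x=3: 1/5 × log_e[(1/5)/(1/5)] = 0.0000
  x=4: 1/5 × log_e[(1/5)/(2/15)] = 0.0811
  x=5: 1/5 × log_e[(1/5)/(1/5)] = 0.0000
D_KL(P||Q) = 0.0236 nats

D_KL(P||Q) = 0.0236 ≥ 0 ✓

This non-negativity is a fundamental property: relative entropy cannot be negative because it measures how different Q is from P.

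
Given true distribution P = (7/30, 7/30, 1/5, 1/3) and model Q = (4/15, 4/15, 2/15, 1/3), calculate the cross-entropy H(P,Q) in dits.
0.6019 dits

Cross-entropy: H(P,Q) = -Σ p(x) log q(x)

Alternatively: H(P,Q) = H(P) + D_KL(P||Q)
H(P) = 0.5938 dits
D_KL(P||Q) = 0.0082 dits

H(P,Q) = 0.5938 + 0.0082 = 0.6019 dits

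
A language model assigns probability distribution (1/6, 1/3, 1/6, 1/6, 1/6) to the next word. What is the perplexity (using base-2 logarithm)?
4.7622

Perplexity is 2^H (or exp(H) for natural log).

First, H = -Σ p log p = 2.2516 bits
Perplexity = 2^2.2516 = 4.7622

Interpretation: The model's uncertainty is equivalent to choosing uniformly among 4.8 options.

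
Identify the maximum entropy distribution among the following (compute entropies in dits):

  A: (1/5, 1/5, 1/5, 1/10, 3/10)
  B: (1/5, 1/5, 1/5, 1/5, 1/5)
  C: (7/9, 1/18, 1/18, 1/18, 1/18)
B

For a discrete distribution over n outcomes, entropy is maximized by the uniform distribution.

Computing entropies:
H(A) = 0.6762 dits
H(B) = 0.6990 dits
H(C) = 0.3638 dits

The uniform distribution (where all probabilities equal 1/5) achieves the maximum entropy of log_10(5) = 0.6990 dits.

Distribution B has the highest entropy.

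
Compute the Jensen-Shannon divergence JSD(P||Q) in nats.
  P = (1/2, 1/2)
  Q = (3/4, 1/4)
0.0338 nats

Jensen-Shannon divergence is:
JSD(P||Q) = 0.5 × D_KL(P||M) + 0.5 × D_KL(Q||M)
where M = 0.5 × (P + Q) is the mixture distribution.

M = 0.5 × (1/2, 1/2) + 0.5 × (3/4, 1/4) = (5/8, 3/8)

D_KL(P||M) = 0.0323 nats
D_KL(Q||M) = 0.0354 nats

JSD(P||Q) = 0.5 × 0.0323 + 0.5 × 0.0354 = 0.0338 nats

Unlike KL divergence, JSD is symmetric and bounded: 0 ≤ JSD ≤ log(2).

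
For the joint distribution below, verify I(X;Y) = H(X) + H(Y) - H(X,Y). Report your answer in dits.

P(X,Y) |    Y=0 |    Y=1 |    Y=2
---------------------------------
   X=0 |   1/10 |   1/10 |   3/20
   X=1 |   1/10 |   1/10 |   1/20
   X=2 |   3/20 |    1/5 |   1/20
I(X;Y) = 0.0215 dits

Mutual information has multiple equivalent forms:
- I(X;Y) = H(X) - H(X|Y)
- I(X;Y) = H(Y) - H(Y|X)
- I(X;Y) = H(X) + H(Y) - H(X,Y)

Computing all quantities:
H(X) = 0.4693, H(Y) = 0.4693, H(X,Y) = 0.9171
H(X|Y) = 0.4478, H(Y|X) = 0.4478

Verification:
H(X) - H(X|Y) = 0.4693 - 0.4478 = 0.0215
H(Y) - H(Y|X) = 0.4693 - 0.4478 = 0.0215
H(X) + H(Y) - H(X,Y) = 0.4693 + 0.4693 - 0.9171 = 0.0215

All forms give I(X;Y) = 0.0215 dits. ✓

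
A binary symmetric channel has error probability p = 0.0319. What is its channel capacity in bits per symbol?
0.7962 bits

For a binary symmetric channel (BSC) with error probability p:
Capacity C = 1 - H(p) bits per symbol

where H(p) = -p log₂(p) - (1-p) log₂(1-p) is the binary entropy function.

H(0.0319) = 0.2038 bits
C = 1 - 0.2038 = 0.7962 bits per symbol

This means we can reliably transmit up to 0.7962 bits of information per channel use.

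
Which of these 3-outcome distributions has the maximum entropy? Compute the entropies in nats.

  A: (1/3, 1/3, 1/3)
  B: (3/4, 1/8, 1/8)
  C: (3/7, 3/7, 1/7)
A

For a discrete distribution over n outcomes, entropy is maximized by the uniform distribution.

Computing entropies:
H(A) = 1.0986 nats
H(B) = 0.7356 nats
H(C) = 1.0042 nats

The uniform distribution (where all probabilities equal 1/3) achieves the maximum entropy of log_e(3) = 1.0986 nats.

Distribution A has the highest entropy.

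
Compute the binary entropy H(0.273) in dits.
0.2546 dits

The binary entropy function is:
H(p) = -p log(p) - (1-p) log(1-p)

H(0.273) = -0.273 × log_10(0.273) - 0.727 × log_10(0.727)
H(0.273) = 0.2546 dits

Note: Binary entropy is maximized at p=0.5 (H=1 bit) and minimized at p=0 or p=1 (H=0).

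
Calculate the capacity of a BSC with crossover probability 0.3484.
0.0674 bits

For a binary symmetric channel (BSC) with error probability p:
Capacity C = 1 - H(p) bits per symbol

where H(p) = -p log₂(p) - (1-p) log₂(1-p) is the binary entropy function.

H(0.3484) = 0.9326 bits
C = 1 - 0.9326 = 0.0674 bits per symbol

This means we can reliably transmit up to 0.0674 bits of information per channel use.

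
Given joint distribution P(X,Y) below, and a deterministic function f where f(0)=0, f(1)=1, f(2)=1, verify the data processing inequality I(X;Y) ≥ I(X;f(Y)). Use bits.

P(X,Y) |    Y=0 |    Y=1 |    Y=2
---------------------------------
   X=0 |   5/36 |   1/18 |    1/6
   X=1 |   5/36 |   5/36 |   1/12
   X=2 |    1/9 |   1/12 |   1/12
I(X;Y) = 0.0486, I(X;f(Y)) = 0.0001, inequality holds: 0.0486 ≥ 0.0001

Data Processing Inequality: For any Markov chain X → Y → Z, we have I(X;Y) ≥ I(X;Z).

Here Z = f(Y) is a deterministic function of Y, forming X → Y → Z.

Original I(X;Y) = 0.0486 bits

After applying f:
P(X,Z) where Z=f(Y):
- P(X,Z=0) = P(X,Y=0)
- P(X,Z=1) = P(X,Y=1) + P(X,Y=2)

I(X;Z) = I(X;f(Y)) = 0.0001 bits

Verification: 0.0486 ≥ 0.0001 ✓

Information cannot be created by processing; the function f can only lose information about X.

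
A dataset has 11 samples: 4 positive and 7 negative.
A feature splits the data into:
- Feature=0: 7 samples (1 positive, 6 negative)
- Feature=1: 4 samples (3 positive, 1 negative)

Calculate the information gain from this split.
0.2741 bits

Information Gain = H(Y) - H(Y|Feature)

Before split:
P(positive) = 4/11 = 0.3636
H(Y) = 0.9457 bits

After split:
Feature=0: H = 0.5917 bits (weight = 7/11)
Feature=1: H = 0.8113 bits (weight = 4/11)
H(Y|Feature) = (7/11)×0.5917 + (4/11)×0.8113 = 0.6715 bits

Information Gain = 0.9457 - 0.6715 = 0.2741 bits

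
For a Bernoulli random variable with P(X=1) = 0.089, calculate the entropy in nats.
0.3002 nats

The binary entropy function is:
H(p) = -p log(p) - (1-p) log(1-p)

H(0.089) = -0.089 × log_e(0.089) - 0.911 × log_e(0.911)
H(0.089) = 0.3002 nats

Note: Binary entropy is maximized at p=0.5 (H=1 bit) and minimized at p=0 or p=1 (H=0).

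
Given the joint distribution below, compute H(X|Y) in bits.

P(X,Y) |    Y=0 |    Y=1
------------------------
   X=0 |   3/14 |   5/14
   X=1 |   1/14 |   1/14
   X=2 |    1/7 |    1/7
1.3675 bits

Using the chain rule: H(X|Y) = H(X,Y) - H(Y)

First, compute H(X,Y) = 2.3527 bits

Marginal P(Y) = (3/7, 4/7)
H(Y) = 0.9852 bits

H(X|Y) = H(X,Y) - H(Y) = 2.3527 - 0.9852 = 1.3675 bits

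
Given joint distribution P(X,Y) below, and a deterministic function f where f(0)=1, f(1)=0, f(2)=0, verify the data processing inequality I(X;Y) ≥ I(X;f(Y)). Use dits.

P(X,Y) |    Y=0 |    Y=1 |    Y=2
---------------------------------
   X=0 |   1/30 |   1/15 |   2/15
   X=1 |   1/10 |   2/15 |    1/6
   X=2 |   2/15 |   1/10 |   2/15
I(X;Y) = 0.0097, I(X;f(Y)) = 0.0082, inequality holds: 0.0097 ≥ 0.0082

Data Processing Inequality: For any Markov chain X → Y → Z, we have I(X;Y) ≥ I(X;Z).

Here Z = f(Y) is a deterministic function of Y, forming X → Y → Z.

Original I(X;Y) = 0.0097 dits

After applying f:
P(X,Z) where Z=f(Y):
- P(X,Z=0) = P(X,Y=1) + P(X,Y=2)
- P(X,Z=1) = P(X,Y=0)

I(X;Z) = I(X;f(Y)) = 0.0082 dits

Verification: 0.0097 ≥ 0.0082 ✓

Information cannot be created by processing; the function f can only lose information about X.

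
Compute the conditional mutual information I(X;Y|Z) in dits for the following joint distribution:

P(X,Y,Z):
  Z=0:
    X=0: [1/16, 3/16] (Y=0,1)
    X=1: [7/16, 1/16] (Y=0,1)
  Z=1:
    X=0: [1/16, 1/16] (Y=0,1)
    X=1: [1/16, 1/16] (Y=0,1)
0.0645 dits

Conditional mutual information: I(X;Y|Z) = H(X|Z) + H(Y|Z) - H(X,Y|Z)

H(Z) = 0.2442
H(X,Z) = 0.5268 → H(X|Z) = 0.2826
H(Y,Z) = 0.5268 → H(Y|Z) = 0.2826
H(X,Y,Z) = 0.7449 → H(X,Y|Z) = 0.5007

I(X;Y|Z) = 0.2826 + 0.2826 - 0.5007 = 0.0645 dits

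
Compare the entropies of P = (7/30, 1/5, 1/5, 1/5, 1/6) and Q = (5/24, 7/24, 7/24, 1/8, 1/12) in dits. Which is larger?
P

Computing entropies in dits:
H(P) = 0.6965
H(Q) = 0.6569

Distribution P has higher entropy.

Intuition: The distribution closer to uniform (more spread out) has higher entropy.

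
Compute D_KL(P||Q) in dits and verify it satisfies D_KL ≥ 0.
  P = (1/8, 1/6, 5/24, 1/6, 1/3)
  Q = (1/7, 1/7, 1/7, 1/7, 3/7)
0.0128 dits

KL divergence satisfies the Gibbs inequality: D_KL(P||Q) ≥ 0 for all distributions P, Q.

D_KL(P||Q) = Σ p(x) log(p(x)/q(x))
Term by term:
  x=0: 1/8 × log_10[(1/8)/(1/7)] = -0.0072
  x=1: 1/6 × log_10[(1/6)/(1/7)] = 0.0112
  x=2: 5/24 × log_10[(5/24)/(1/7)] = 0.0341
  x=3: 1/6 × log_10[(1/6)/(1/7)] = 0.0112
  x=4: 1/3 × log_10[(1/3)/(3/7)] = -0.0364
D_KL(P||Q) = 0.0128 dits

D_KL(P||Q) = 0.0128 ≥ 0 ✓

This non-negativity is a fundamental property: relative entropy cannot be negative because it measures how different Q is from P.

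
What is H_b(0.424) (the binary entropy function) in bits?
0.9833 bits

The binary entropy function is:
H(p) = -p log(p) - (1-p) log(1-p)

H(0.424) = -0.424 × log_2(0.424) - 0.576 × log_2(0.576)
H(0.424) = 0.9833 bits

Note: Binary entropy is maximized at p=0.5 (H=1 bit) and minimized at p=0 or p=1 (H=0).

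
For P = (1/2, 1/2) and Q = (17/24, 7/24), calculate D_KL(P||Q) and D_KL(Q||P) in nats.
D_KL(P||Q) = 0.0953, D_KL(Q||P) = 0.0895

KL divergence is not symmetric: D_KL(P||Q) ≠ D_KL(Q||P) in general.

D_KL(P||Q) = 0.0953 nats
D_KL(Q||P) = 0.0895 nats

No, they are not equal!

This asymmetry is why KL divergence is not a true distance metric.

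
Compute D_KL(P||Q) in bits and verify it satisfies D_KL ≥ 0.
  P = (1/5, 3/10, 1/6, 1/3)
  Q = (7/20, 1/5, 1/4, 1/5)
0.1622 bits

KL divergence satisfies the Gibbs inequality: D_KL(P||Q) ≥ 0 for all distributions P, Q.

D_KL(P||Q) = Σ p(x) log(p(x)/q(x))
Term by term:
  x=0: 1/5 × log_2[(1/5)/(7/20)] = -0.1615
  x=1: 3/10 × log_2[(3/10)/(1/5)] = 0.1755
  x=2: 1/6 × log_2[(1/6)/(1/4)] = -0.0975
  x=3: 1/3 × log_2[(1/3)/(1/5)] = 0.2457
D_KL(P||Q) = 0.1622 bits

D_KL(P||Q) = 0.1622 ≥ 0 ✓

This non-negativity is a fundamental property: relative entropy cannot be negative because it measures how different Q is from P.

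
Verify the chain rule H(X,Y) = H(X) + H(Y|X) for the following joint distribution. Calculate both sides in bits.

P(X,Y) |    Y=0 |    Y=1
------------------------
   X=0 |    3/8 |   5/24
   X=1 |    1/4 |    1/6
H(X,Y) = 1.9329, H(X) = 0.9799, H(Y|X) = 0.9531 (all in bits)

Chain rule: H(X,Y) = H(X) + H(Y|X)

Left side — joint entropy directly:
H(X,Y) = -Σ p(x,y) log p(x,y) = 1.9329 bits

Right side — compute H(Y|X) from the conditional distributions:
P(X) = (7/12, 5/12), so H(X) = 0.9799 bits
H(Y|X) = Σ_x P(X=x) · H(Y|X=x):
  P(Y|X=0) = (9/14, 5/14), H(Y|X=0) = 0.9403, weight P(X=0) = 7/12
  P(Y|X=1) = (3/5, 2/5), H(Y|X=1) = 0.9710, weight P(X=1) = 5/12
H(Y|X) = 0.9531 bits

H(X) + H(Y|X) = 0.9799 + 0.9531 = 1.9329 bits

Both sides equal 1.9329 bits. ✓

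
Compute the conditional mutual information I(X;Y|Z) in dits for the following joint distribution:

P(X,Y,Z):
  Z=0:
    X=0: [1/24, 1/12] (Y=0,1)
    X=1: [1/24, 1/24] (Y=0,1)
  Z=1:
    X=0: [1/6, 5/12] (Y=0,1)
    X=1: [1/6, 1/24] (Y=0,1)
0.0384 dits

Conditional mutual information: I(X;Y|Z) = H(X|Z) + H(Y|Z) - H(X,Y|Z)

H(Z) = 0.2222
H(X,Z) = 0.4813 → H(X|Z) = 0.2590
H(Y,Z) = 0.5172 → H(Y|Z) = 0.2949
H(X,Y,Z) = 0.7378 → H(X,Y|Z) = 0.5155

I(X;Y|Z) = 0.2590 + 0.2949 - 0.5155 = 0.0384 dits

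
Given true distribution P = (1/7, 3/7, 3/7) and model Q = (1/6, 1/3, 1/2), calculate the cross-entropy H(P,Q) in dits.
0.4447 dits

Cross-entropy: H(P,Q) = -Σ p(x) log q(x)

Alternatively: H(P,Q) = H(P) + D_KL(P||Q)
H(P) = 0.4361 dits
D_KL(P||Q) = 0.0085 dits

H(P,Q) = 0.4361 + 0.0085 = 0.4447 dits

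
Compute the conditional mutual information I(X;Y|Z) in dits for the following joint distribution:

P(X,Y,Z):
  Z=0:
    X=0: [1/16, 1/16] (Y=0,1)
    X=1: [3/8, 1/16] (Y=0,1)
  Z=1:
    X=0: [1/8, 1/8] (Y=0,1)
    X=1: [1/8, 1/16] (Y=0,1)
0.0165 dits

Conditional mutual information: I(X;Y|Z) = H(X|Z) + H(Y|Z) - H(X,Y|Z)

H(Z) = 0.2976
H(X,Z) = 0.5568 → H(X|Z) = 0.2592
H(Y,Z) = 0.5568 → H(Y|Z) = 0.2592
H(X,Y,Z) = 0.7994 → H(X,Y|Z) = 0.5018

I(X;Y|Z) = 0.2592 + 0.2592 - 0.5018 = 0.0165 dits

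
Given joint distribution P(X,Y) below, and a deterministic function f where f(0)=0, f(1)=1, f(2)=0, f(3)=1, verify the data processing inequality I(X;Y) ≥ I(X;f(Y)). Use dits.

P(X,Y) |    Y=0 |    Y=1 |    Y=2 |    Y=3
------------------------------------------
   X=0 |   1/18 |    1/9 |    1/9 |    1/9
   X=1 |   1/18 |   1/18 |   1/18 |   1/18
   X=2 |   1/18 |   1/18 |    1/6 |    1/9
I(X;Y) = 0.0106, I(X;f(Y)) = 0.0035, inequality holds: 0.0106 ≥ 0.0035

Data Processing Inequality: For any Markov chain X → Y → Z, we have I(X;Y) ≥ I(X;Z).

Here Z = f(Y) is a deterministic function of Y, forming X → Y → Z.

Original I(X;Y) = 0.0106 dits

After applying f:
P(X,Z) where Z=f(Y):
- P(X,Z=0) = P(X,Y=0) + P(X,Y=2)
- P(X,Z=1) = P(X,Y=1) + P(X,Y=3)

I(X;Z) = I(X;f(Y)) = 0.0035 dits

Verification: 0.0106 ≥ 0.0035 ✓

Information cannot be created by processing; the function f can only lose information about X.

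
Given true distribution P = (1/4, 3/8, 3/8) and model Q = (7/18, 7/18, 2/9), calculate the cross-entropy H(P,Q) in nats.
1.1543 nats

Cross-entropy: H(P,Q) = -Σ p(x) log q(x)

Alternatively: H(P,Q) = H(P) + D_KL(P||Q)
H(P) = 1.0822 nats
D_KL(P||Q) = 0.0721 nats

H(P,Q) = 1.0822 + 0.0721 = 1.1543 nats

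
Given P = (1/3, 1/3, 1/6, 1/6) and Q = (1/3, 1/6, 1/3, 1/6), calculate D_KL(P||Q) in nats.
0.1155 nats

KL divergence: D_KL(P||Q) = Σ p(x) log(p(x)/q(x))

Computing term by term:
  x=0: 1/3 × log_e[(1/3)/(1/3)] = 1/3 × 0.0000 = 0.0000
  x=1: 1/3 × log_e[(1/3)/(1/6)] = 1/3 × 0.6931 = 0.2310
  x=2: 1/6 × log_e[(1/6)/(1/3)] = 1/6 × -0.6931 = -0.1155
  x=3: 1/6 × log_e[(1/6)/(1/6)] = 1/6 × 0.0000 = 0.0000

D_KL(P||Q) = 0.1155 nats

Note: KL divergence is always non-negative and equals 0 iff P = Q.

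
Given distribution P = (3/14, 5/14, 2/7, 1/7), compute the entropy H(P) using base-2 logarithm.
1.9242 bits

Shannon entropy is H(X) = -Σ p(x) log p(x).

For P = (3/14, 5/14, 2/7, 1/7):
H = -3/14 × log_2(3/14) -5/14 × log_2(5/14) -2/7 × log_2(2/7) -1/7 × log_2(1/7)
H = 1.9242 bits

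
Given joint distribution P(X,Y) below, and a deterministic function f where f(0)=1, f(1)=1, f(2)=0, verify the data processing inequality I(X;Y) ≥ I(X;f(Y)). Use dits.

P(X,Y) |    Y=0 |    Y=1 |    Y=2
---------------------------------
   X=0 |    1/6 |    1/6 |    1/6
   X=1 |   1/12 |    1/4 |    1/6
I(X;Y) = 0.0098, I(X;f(Y)) = 0.0000, inequality holds: 0.0098 ≥ 0.0000

Data Processing Inequality: For any Markov chain X → Y → Z, we have I(X;Y) ≥ I(X;Z).

Here Z = f(Y) is a deterministic function of Y, forming X → Y → Z.

Original I(X;Y) = 0.0098 dits

After applying f:
P(X,Z) where Z=f(Y):
- P(X,Z=0) = P(X,Y=2)
- P(X,Z=1) = P(X,Y=0) + P(X,Y=1)

I(X;Z) = I(X;f(Y)) = 0.0000 dits

Verification: 0.0098 ≥ 0.0000 ✓

Information cannot be created by processing; the function f can only lose information about X.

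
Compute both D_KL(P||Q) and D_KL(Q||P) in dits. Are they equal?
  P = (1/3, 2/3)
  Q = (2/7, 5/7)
D_KL(P||Q) = 0.0023, D_KL(Q||P) = 0.0023

KL divergence is not symmetric: D_KL(P||Q) ≠ D_KL(Q||P) in general.

D_KL(P||Q) = 0.0023 dits
D_KL(Q||P) = 0.0023 dits

In this case they happen to be equal (to 4 decimal places).

This asymmetry is why KL divergence is not a true distance metric.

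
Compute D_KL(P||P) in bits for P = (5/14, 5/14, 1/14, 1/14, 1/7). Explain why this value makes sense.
0.0000 bits

KL divergence satisfies the Gibbs inequality: D_KL(P||Q) ≥ 0 for all distributions P, Q.

D_KL(P||Q) = Σ p(x) log(p(x)/q(x))
Each term is p(x) × log_2(p(x)/p(x)) = p(x) × log_2(1) = 0, so the sum is 0.
D_KL(P||Q) = 0.0000 bits

When P = Q, the KL divergence is exactly 0, as there is no 'divergence' between identical distributions.

This non-negativity is a fundamental property: relative entropy cannot be negative because it measures how different Q is from P.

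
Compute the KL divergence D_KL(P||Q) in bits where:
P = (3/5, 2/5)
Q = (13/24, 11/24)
0.0100 bits

KL divergence: D_KL(P||Q) = Σ p(x) log(p(x)/q(x))

Computing term by term:
  x=0: 3/5 × log_2[(3/5)/(13/24)] = 3/5 × 0.1476 = 0.0885
  x=1: 2/5 × log_2[(2/5)/(11/24)] = 2/5 × -0.1964 = -0.0786

D_KL(P||Q) = 0.0100 bits

Note: KL divergence is always non-negative and equals 0 iff P = Q.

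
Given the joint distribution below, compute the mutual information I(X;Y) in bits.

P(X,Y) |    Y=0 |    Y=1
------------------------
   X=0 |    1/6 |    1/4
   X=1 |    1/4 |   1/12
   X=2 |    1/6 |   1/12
0.0753 bits

Mutual information: I(X;Y) = H(X) + H(Y) - H(X,Y)

Marginals:
P(X) = (5/12, 1/3, 1/4), H(X) = 1.5546 bits
P(Y) = (7/12, 5/12), H(Y) = 0.9799 bits

Joint entropy: H(X,Y) = 2.4591 bits

I(X;Y) = 1.5546 + 0.9799 - 2.4591 = 0.0753 bits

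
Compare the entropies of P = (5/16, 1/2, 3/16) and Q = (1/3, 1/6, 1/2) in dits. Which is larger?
P

Computing entropies in dits:
H(P) = 0.4447
H(Q) = 0.4392

Distribution P has higher entropy.

Intuition: The distribution closer to uniform (more spread out) has higher entropy.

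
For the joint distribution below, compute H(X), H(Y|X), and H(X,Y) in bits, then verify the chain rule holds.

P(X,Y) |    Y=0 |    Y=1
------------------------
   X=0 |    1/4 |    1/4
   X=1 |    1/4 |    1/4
H(X,Y) = 2.0000, H(X) = 1.0000, H(Y|X) = 1.0000 (all in bits)

Chain rule: H(X,Y) = H(X) + H(Y|X)

Left side — joint entropy directly:
H(X,Y) = -Σ p(x,y) log p(x,y) = 2.0000 bits

Right side — compute H(Y|X) from the conditional distributions:
P(X) = (1/2, 1/2), so H(X) = 1.0000 bits
H(Y|X) = Σ_x P(X=x) · H(Y|X=x):
  P(Y|X=0) = (1/2, 1/2), H(Y|X=0) = 1.0000, weight P(X=0) = 1/2
  P(Y|X=1) = (1/2, 1/2), H(Y|X=1) = 1.0000, weight P(X=1) = 1/2
H(Y|X) = 1.0000 bits

H(X) + H(Y|X) = 1.0000 + 1.0000 = 2.0000 bits

Both sides equal 2.0000 bits. ✓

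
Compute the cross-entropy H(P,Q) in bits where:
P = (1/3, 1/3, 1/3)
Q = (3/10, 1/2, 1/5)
1.6863 bits

Cross-entropy: H(P,Q) = -Σ p(x) log q(x)

Alternatively: H(P,Q) = H(P) + D_KL(P||Q)
H(P) = 1.5850 bits
D_KL(P||Q) = 0.1013 bits

H(P,Q) = 1.5850 + 0.1013 = 1.6863 bits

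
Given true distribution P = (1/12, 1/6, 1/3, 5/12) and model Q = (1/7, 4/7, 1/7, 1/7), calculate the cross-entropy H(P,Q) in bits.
2.4740 bits

Cross-entropy: H(P,Q) = -Σ p(x) log q(x)

Alternatively: H(P,Q) = H(P) + D_KL(P||Q)
H(P) = 1.7842 bits
D_KL(P||Q) = 0.6899 bits

H(P,Q) = 1.7842 + 0.6899 = 2.4740 bits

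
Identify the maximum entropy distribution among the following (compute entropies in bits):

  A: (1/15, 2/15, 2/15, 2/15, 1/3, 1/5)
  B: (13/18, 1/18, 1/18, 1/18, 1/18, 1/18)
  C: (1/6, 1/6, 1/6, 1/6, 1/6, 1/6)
C

For a discrete distribution over n outcomes, entropy is maximized by the uniform distribution.

Computing entropies:
H(A) = 2.4159 bits
H(B) = 1.4974 bits
H(C) = 2.5850 bits

The uniform distribution (where all probabilities equal 1/6) achieves the maximum entropy of log_2(6) = 2.5850 bits.

Distribution C has the highest entropy.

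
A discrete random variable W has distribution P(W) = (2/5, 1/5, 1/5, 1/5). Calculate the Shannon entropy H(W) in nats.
1.3322 nats

Shannon entropy is H(X) = -Σ p(x) log p(x).

For P = (2/5, 1/5, 1/5, 1/5):
H = -2/5 × log_e(2/5) -1/5 × log_e(1/5) -1/5 × log_e(1/5) -1/5 × log_e(1/5)
H = 1.3322 nats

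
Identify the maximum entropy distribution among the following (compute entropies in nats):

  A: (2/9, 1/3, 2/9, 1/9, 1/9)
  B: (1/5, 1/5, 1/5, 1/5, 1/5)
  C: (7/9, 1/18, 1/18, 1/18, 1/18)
B

For a discrete distribution over n outcomes, entropy is maximized by the uniform distribution.

Computing entropies:
H(A) = 1.5230 nats
H(B) = 1.6094 nats
H(C) = 0.8378 nats

The uniform distribution (where all probabilities equal 1/5) achieves the maximum entropy of log_e(5) = 1.6094 nats.

Distribution B has the highest entropy.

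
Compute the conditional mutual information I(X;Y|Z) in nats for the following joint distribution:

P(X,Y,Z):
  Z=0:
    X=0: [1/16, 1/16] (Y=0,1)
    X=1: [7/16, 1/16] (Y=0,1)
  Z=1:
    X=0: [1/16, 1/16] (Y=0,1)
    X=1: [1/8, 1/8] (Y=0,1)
0.0377 nats

Conditional mutual information: I(X;Y|Z) = H(X|Z) + H(Y|Z) - H(X,Y|Z)

H(Z) = 0.6616
H(X,Z) = 1.2130 → H(X|Z) = 0.5514
H(Y,Z) = 1.2342 → H(Y|Z) = 0.5727
H(X,Y,Z) = 1.7480 → H(X,Y|Z) = 1.0864

I(X;Y|Z) = 0.5514 + 0.5727 - 1.0864 = 0.0377 nats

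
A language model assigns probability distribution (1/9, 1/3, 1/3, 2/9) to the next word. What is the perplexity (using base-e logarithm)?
3.7091

Perplexity is e^H (or exp(H) for natural log).

First, H = -Σ p log p = 1.3108 nats
Perplexity = e^1.3108 = 3.7091

Interpretation: The model's uncertainty is equivalent to choosing uniformly among 3.7 options.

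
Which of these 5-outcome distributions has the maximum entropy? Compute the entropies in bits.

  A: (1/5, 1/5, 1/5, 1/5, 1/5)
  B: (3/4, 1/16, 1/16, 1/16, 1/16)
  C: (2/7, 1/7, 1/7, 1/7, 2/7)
A

For a discrete distribution over n outcomes, entropy is maximized by the uniform distribution.

Computing entropies:
H(A) = 2.3219 bits
H(B) = 1.3113 bits
H(C) = 2.2359 bits

The uniform distribution (where all probabilities equal 1/5) achieves the maximum entropy of log_2(5) = 2.3219 bits.

Distribution A has the highest entropy.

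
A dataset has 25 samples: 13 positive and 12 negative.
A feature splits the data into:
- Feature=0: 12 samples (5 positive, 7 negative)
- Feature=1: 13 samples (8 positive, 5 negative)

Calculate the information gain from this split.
0.0287 bits

Information Gain = H(Y) - H(Y|Feature)

Before split:
P(positive) = 13/25 = 0.5200
H(Y) = 0.9988 bits

After split:
Feature=0: H = 0.9799 bits (weight = 12/25)
Feature=1: H = 0.9612 bits (weight = 13/25)
H(Y|Feature) = (12/25)×0.9799 + (13/25)×0.9612 = 0.9702 bits

Information Gain = 0.9988 - 0.9702 = 0.0287 bits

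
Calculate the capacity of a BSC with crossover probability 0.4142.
0.0213 bits

For a binary symmetric channel (BSC) with error probability p:
Capacity C = 1 - H(p) bits per symbol

where H(p) = -p log₂(p) - (1-p) log₂(1-p) is the binary entropy function.

H(0.4142) = 0.9787 bits
C = 1 - 0.9787 = 0.0213 bits per symbol

This means we can reliably transmit up to 0.0213 bits of information per channel use.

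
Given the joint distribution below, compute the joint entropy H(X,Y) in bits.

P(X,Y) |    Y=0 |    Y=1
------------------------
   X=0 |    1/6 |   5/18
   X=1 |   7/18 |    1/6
1.9049 bits

Joint entropy is H(X,Y) = -Σ_{x,y} p(x,y) log p(x,y).

Summing over all non-zero entries:
H(X,Y) = -[1/6·log_2(1/6) + 5/18·log_2(5/18) + 7/18·log_2(7/18) + 1/6·log_2(1/6)]
H(X,Y) = 1.9049 bits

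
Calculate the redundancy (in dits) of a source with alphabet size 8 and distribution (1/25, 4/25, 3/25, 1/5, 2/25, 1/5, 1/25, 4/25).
0.0587 dits

Redundancy measures how far a source is from maximum entropy:
R = H_max - H(X)

Maximum entropy for 8 symbols: H_max = log_10(8) = 0.9031 dits
Actual entropy: H(X) = 0.8444 dits
Redundancy: R = 0.9031 - 0.8444 = 0.0587 dits

This redundancy represents potential for compression: the source could be compressed by 0.0587 dits per symbol.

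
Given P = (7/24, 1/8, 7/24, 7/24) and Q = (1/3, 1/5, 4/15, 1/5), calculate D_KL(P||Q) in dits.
0.0167 dits

KL divergence: D_KL(P||Q) = Σ p(x) log(p(x)/q(x))

Computing term by term:
  x=0: 7/24 × log_10[(7/24)/(1/3)] = 7/24 × -0.0580 = -0.0169
  x=1: 1/8 × log_10[(1/8)/(1/5)] = 1/8 × -0.2041 = -0.0255
  x=2: 7/24 × log_10[(7/24)/(4/15)] = 7/24 × 0.0389 = 0.0114
  x=3: 7/24 × log_10[(7/24)/(1/5)] = 7/24 × 0.1639 = 0.0478

D_KL(P||Q) = 0.0167 dits

Note: KL divergence is always non-negative and equals 0 iff P = Q.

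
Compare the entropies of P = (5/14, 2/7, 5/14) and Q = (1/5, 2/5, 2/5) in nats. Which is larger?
P

Computing entropies in nats:
H(P) = 1.0934
H(Q) = 1.0549

Distribution P has higher entropy.

Intuition: The distribution closer to uniform (more spread out) has higher entropy.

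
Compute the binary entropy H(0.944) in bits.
0.3114 bits

The binary entropy function is:
H(p) = -p log(p) - (1-p) log(1-p)

H(0.944) = -0.944 × log_2(0.944) - 0.056 × log_2(0.056)
H(0.944) = 0.3114 bits

Note: Binary entropy is maximized at p=0.5 (H=1 bit) and minimized at p=0 or p=1 (H=0).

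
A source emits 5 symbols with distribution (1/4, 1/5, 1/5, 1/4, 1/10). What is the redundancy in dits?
0.0184 dits

Redundancy measures how far a source is from maximum entropy:
R = H_max - H(X)

Maximum entropy for 5 symbols: H_max = log_10(5) = 0.6990 dits
Actual entropy: H(X) = 0.6806 dits
Redundancy: R = 0.6990 - 0.6806 = 0.0184 dits

This redundancy represents potential for compression: the source could be compressed by 0.0184 dits per symbol.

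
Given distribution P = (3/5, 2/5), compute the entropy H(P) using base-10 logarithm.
0.2923 dits

Shannon entropy is H(X) = -Σ p(x) log p(x).

For P = (3/5, 2/5):
H = -3/5 × log_10(3/5) -2/5 × log_10(2/5)
H = 0.2923 dits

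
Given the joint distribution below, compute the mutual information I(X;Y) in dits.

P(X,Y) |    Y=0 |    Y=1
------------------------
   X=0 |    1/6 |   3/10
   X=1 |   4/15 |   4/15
0.0045 dits

Mutual information: I(X;Y) = H(X) + H(Y) - H(X,Y)

Marginals:
P(X) = (7/15, 8/15), H(X) = 0.3001 dits
P(Y) = (13/30, 17/30), H(Y) = 0.2972 dits

Joint entropy: H(X,Y) = 0.5927 dits

I(X;Y) = 0.3001 + 0.2972 - 0.5927 = 0.0045 dits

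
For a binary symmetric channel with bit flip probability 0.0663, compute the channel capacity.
0.6480 bits

For a binary symmetric channel (BSC) with error probability p:
Capacity C = 1 - H(p) bits per symbol

where H(p) = -p log₂(p) - (1-p) log₂(1-p) is the binary entropy function.

H(0.0663) = 0.3520 bits
C = 1 - 0.3520 = 0.6480 bits per symbol

This means we can reliably transmit up to 0.6480 bits of information per channel use.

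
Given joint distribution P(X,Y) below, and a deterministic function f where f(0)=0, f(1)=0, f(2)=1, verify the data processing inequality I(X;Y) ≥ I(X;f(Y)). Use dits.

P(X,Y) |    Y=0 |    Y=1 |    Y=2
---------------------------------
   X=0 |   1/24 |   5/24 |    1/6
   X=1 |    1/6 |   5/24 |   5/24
I(X;Y) = 0.0124, I(X;f(Y)) = 0.0004, inequality holds: 0.0124 ≥ 0.0004

Data Processing Inequality: For any Markov chain X → Y → Z, we have I(X;Y) ≥ I(X;Z).

Here Z = f(Y) is a deterministic function of Y, forming X → Y → Z.

Original I(X;Y) = 0.0124 dits

After applying f:
P(X,Z) where Z=f(Y):
- P(X,Z=0) = P(X,Y=0) + P(X,Y=1)
- P(X,Z=1) = P(X,Y=2)

I(X;Z) = I(X;f(Y)) = 0.0004 dits

Verification: 0.0124 ≥ 0.0004 ✓

Information cannot be created by processing; the function f can only lose information about X.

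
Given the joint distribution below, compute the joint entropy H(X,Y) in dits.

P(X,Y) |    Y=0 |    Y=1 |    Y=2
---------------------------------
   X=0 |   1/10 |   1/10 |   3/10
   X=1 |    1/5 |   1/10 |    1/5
0.7365 dits

Joint entropy is H(X,Y) = -Σ_{x,y} p(x,y) log p(x,y).

Summing over all non-zero entries:
H(X,Y) = -[1/10·log_10(1/10) + 1/10·log_10(1/10) + 3/10·log_10(3/10) + 1/5·log_10(1/5) + 1/10·log_10(1/10) + 1/5·log_10(1/5)]
H(X,Y) = 0.7365 dits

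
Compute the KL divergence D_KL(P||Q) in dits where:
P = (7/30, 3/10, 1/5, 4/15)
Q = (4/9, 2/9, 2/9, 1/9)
0.0660 dits

KL divergence: D_KL(P||Q) = Σ p(x) log(p(x)/q(x))

Computing term by term:
  x=0: 7/30 × log_10[(7/30)/(4/9)] = 7/30 × -0.2798 = -0.0653
  x=1: 3/10 × log_10[(3/10)/(2/9)] = 3/10 × 0.1303 = 0.0391
  x=2: 1/5 × log_10[(1/5)/(2/9)] = 1/5 × -0.0458 = -0.0092
  x=3: 4/15 × log_10[(4/15)/(1/9)] = 4/15 × 0.3802 = 0.1014

D_KL(P||Q) = 0.0660 dits

Note: KL divergence is always non-negative and equals 0 iff P = Q.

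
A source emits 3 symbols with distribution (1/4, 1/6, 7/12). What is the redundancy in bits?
0.2005 bits

Redundancy measures how far a source is from maximum entropy:
R = H_max - H(X)

Maximum entropy for 3 symbols: H_max = log_2(3) = 1.5850 bits
Actual entropy: H(X) = 1.3844 bits
Redundancy: R = 1.5850 - 1.3844 = 0.2005 bits

This redundancy represents potential for compression: the source could be compressed by 0.2005 bits per symbol.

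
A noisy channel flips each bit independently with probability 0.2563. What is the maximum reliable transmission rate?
0.1789 bits

For a binary symmetric channel (BSC) with error probability p:
Capacity C = 1 - H(p) bits per symbol

where H(p) = -p log₂(p) - (1-p) log₂(1-p) is the binary entropy function.

H(0.2563) = 0.8211 bits
C = 1 - 0.8211 = 0.1789 bits per symbol

This means we can reliably transmit up to 0.1789 bits of information per channel use.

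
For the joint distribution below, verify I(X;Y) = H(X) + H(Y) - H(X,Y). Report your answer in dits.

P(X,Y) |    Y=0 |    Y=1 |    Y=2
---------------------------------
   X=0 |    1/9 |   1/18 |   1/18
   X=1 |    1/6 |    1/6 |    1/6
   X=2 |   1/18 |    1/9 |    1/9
I(X;Y) = 0.0110 dits

Mutual information has multiple equivalent forms:
- I(X;Y) = H(X) - H(X|Y)
- I(X;Y) = H(Y) - H(Y|X)
- I(X;Y) = H(X) + H(Y) - H(X,Y)

Computing all quantities:
H(X) = 0.4502, H(Y) = 0.4771, H(X,Y) = 0.9164
H(X|Y) = 0.4392, H(Y|X) = 0.4662

Verification:
H(X) - H(X|Y) = 0.4502 - 0.4392 = 0.0110
H(Y) - H(Y|X) = 0.4771 - 0.4662 = 0.0110
H(X) + H(Y) - H(X,Y) = 0.4502 + 0.4771 - 0.9164 = 0.0110

All forms give I(X;Y) = 0.0110 dits. ✓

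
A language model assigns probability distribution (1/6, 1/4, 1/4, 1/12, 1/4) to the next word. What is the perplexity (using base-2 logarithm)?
4.6900

Perplexity is 2^H (or exp(H) for natural log).

First, H = -Σ p log p = 2.2296 bits
Perplexity = 2^2.2296 = 4.6900

Interpretation: The model's uncertainty is equivalent to choosing uniformly among 4.7 options.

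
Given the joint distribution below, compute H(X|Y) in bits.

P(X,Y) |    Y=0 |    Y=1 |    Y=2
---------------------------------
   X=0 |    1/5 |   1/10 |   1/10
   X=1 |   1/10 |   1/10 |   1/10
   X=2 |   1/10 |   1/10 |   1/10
1.5510 bits

Using the chain rule: H(X|Y) = H(X,Y) - H(Y)

First, compute H(X,Y) = 3.1219 bits

Marginal P(Y) = (2/5, 3/10, 3/10)
H(Y) = 1.5710 bits

H(X|Y) = H(X,Y) - H(Y) = 3.1219 - 1.5710 = 1.5510 bits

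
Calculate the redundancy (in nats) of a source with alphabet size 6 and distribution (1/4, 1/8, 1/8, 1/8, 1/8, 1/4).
0.0589 nats

Redundancy measures how far a source is from maximum entropy:
R = H_max - H(X)

Maximum entropy for 6 symbols: H_max = log_e(6) = 1.7918 nats
Actual entropy: H(X) = 1.7329 nats
Redundancy: R = 1.7918 - 1.7329 = 0.0589 nats

This redundancy represents potential for compression: the source could be compressed by 0.0589 nats per symbol.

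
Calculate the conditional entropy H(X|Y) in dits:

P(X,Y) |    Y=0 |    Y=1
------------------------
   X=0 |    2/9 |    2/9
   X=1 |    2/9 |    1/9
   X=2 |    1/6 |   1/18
0.4507 dits

Using the chain rule: H(X|Y) = H(X,Y) - H(Y)

First, compute H(X,Y) = 0.7409 dits

Marginal P(Y) = (11/18, 7/18)
H(Y) = 0.2902 dits

H(X|Y) = H(X,Y) - H(Y) = 0.7409 - 0.2902 = 0.4507 dits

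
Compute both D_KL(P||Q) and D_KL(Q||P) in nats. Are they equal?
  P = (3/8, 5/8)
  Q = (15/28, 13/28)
D_KL(P||Q) = 0.0520, D_KL(Q||P) = 0.0531

KL divergence is not symmetric: D_KL(P||Q) ≠ D_KL(Q||P) in general.

D_KL(P||Q) = 0.0520 nats
D_KL(Q||P) = 0.0531 nats

No, they are not equal!

This asymmetry is why KL divergence is not a true distance metric.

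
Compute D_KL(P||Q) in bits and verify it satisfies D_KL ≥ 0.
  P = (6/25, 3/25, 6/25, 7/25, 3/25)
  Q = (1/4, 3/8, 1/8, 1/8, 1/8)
0.3332 bits

KL divergence satisfies the Gibbs inequality: D_KL(P||Q) ≥ 0 for all distributions P, Q.

D_KL(P||Q) = Σ p(x) log(p(x)/q(x))
Term by term:
  x=0: 6/25 × log_2[(6/25)/(1/4)] = -0.0141
  x=1: 3/25 × log_2[(3/25)/(3/8)] = -0.1973
  x=2: 6/25 × log_2[(6/25)/(1/8)] = 0.2259
  x=3: 7/25 × log_2[(7/25)/(1/8)] = 0.3258
  x=4: 3/25 × log_2[(3/25)/(1/8)] = -0.0071
D_KL(P||Q) = 0.3332 bits

D_KL(P||Q) = 0.3332 ≥ 0 ✓

This non-negativity is a fundamental property: relative entropy cannot be negative because it measures how different Q is from P.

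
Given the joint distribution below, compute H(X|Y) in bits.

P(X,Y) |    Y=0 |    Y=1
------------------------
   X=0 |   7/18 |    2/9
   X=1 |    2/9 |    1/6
0.9610 bits

Using the chain rule: H(X|Y) = H(X,Y) - H(Y)

First, compute H(X,Y) = 1.9251 bits

Marginal P(Y) = (11/18, 7/18)
H(Y) = 0.9641 bits

H(X|Y) = H(X,Y) - H(Y) = 1.9251 - 0.9641 = 0.9610 bits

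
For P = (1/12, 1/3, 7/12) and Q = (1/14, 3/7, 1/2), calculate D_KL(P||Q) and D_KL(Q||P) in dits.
D_KL(P||Q) = 0.0082, D_KL(Q||P) = 0.0085

KL divergence is not symmetric: D_KL(P||Q) ≠ D_KL(Q||P) in general.

D_KL(P||Q) = 0.0082 dits
D_KL(Q||P) = 0.0085 dits

No, they are not equal!

This asymmetry is why KL divergence is not a true distance metric.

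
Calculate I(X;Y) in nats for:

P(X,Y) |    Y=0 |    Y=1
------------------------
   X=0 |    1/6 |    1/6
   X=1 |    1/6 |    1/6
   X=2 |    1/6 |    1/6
0.0000 nats

Mutual information: I(X;Y) = H(X) + H(Y) - H(X,Y)

Marginals:
P(X) = (1/3, 1/3, 1/3), H(X) = 1.0986 nats
P(Y) = (1/2, 1/2), H(Y) = 0.6931 nats

Joint entropy: H(X,Y) = 1.7918 nats

I(X;Y) = 1.0986 + 0.6931 - 1.7918 = 0.0000 nats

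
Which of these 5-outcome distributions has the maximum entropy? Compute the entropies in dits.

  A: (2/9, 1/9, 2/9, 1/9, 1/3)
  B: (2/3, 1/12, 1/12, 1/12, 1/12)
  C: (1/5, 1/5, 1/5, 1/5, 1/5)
C

For a discrete distribution over n outcomes, entropy is maximized by the uniform distribution.

Computing entropies:
H(A) = 0.6614 dits
H(B) = 0.4771 dits
H(C) = 0.6990 dits

The uniform distribution (where all probabilities equal 1/5) achieves the maximum entropy of log_10(5) = 0.6990 dits.

Distribution C has the highest entropy.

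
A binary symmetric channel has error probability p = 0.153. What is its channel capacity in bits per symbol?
0.3827 bits

For a binary symmetric channel (BSC) with error probability p:
Capacity C = 1 - H(p) bits per symbol

where H(p) = -p log₂(p) - (1-p) log₂(1-p) is the binary entropy function.

H(0.153) = 0.6173 bits
C = 1 - 0.6173 = 0.3827 bits per symbol

This means we can reliably transmit up to 0.3827 bits of information per channel use.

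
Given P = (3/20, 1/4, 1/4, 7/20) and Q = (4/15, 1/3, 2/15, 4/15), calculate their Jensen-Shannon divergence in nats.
0.0231 nats

Jensen-Shannon divergence is:
JSD(P||Q) = 0.5 × D_KL(P||M) + 0.5 × D_KL(Q||M)
where M = 0.5 × (P + Q) is the mixture distribution.

M = 0.5 × (3/20, 1/4, 1/4, 7/20) + 0.5 × (4/15, 1/3, 2/15, 4/15) = (5/24, 7/24, 0.191667, 0.308333)

D_KL(P||M) = 0.0230 nats
D_KL(Q||M) = 0.0232 nats

JSD(P||Q) = 0.5 × 0.0230 + 0.5 × 0.0232 = 0.0231 nats

Unlike KL divergence, JSD is symmetric and bounded: 0 ≤ JSD ≤ log(2).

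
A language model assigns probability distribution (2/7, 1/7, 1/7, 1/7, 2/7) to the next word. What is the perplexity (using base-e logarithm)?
4.7107

Perplexity is e^H (or exp(H) for natural log).

First, H = -Σ p log p = 1.5498 nats
Perplexity = e^1.5498 = 4.7107

Interpretation: The model's uncertainty is equivalent to choosing uniformly among 4.7 options.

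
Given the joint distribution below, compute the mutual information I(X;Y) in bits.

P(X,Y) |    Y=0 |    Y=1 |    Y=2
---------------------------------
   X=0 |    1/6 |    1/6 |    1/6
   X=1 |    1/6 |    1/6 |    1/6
0.0000 bits

Mutual information: I(X;Y) = H(X) + H(Y) - H(X,Y)

Marginals:
P(X) = (1/2, 1/2), H(X) = 1.0000 bits
P(Y) = (1/3, 1/3, 1/3), H(Y) = 1.5850 bits

Joint entropy: H(X,Y) = 2.5850 bits

I(X;Y) = 1.0000 + 1.5850 - 2.5850 = 0.0000 bits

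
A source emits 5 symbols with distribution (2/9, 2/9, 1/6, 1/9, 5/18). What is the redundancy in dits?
0.0184 dits

Redundancy measures how far a source is from maximum entropy:
R = H_max - H(X)

Maximum entropy for 5 symbols: H_max = log_10(5) = 0.6990 dits
Actual entropy: H(X) = 0.6806 dits
Redundancy: R = 0.6990 - 0.6806 = 0.0184 dits

This redundancy represents potential for compression: the source could be compressed by 0.0184 dits per symbol.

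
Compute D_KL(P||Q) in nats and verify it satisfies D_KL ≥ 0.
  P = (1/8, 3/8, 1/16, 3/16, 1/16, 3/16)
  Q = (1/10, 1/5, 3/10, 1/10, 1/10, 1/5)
0.2420 nats

KL divergence satisfies the Gibbs inequality: D_KL(P||Q) ≥ 0 for all distributions P, Q.

D_KL(P||Q) = Σ p(x) log(p(x)/q(x))
Term by term:
  x=0: 1/8 × log_e[(1/8)/(1/10)] = 0.0279
  x=1: 3/8 × log_e[(3/8)/(1/5)] = 0.2357
  x=2: 1/16 × log_e[(1/16)/(3/10)] = -0.0980
  x=3: 3/16 × log_e[(3/16)/(1/10)] = 0.1179
  x=4: 1/16 × log_e[(1/16)/(1/10)] = -0.0294
  x=5: 3/16 × log_e[(3/16)/(1/5)] = -0.0121
D_KL(P||Q) = 0.2420 nats

D_KL(P||Q) = 0.2420 ≥ 0 ✓

This non-negativity is a fundamental property: relative entropy cannot be negative because it measures how different Q is from P.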